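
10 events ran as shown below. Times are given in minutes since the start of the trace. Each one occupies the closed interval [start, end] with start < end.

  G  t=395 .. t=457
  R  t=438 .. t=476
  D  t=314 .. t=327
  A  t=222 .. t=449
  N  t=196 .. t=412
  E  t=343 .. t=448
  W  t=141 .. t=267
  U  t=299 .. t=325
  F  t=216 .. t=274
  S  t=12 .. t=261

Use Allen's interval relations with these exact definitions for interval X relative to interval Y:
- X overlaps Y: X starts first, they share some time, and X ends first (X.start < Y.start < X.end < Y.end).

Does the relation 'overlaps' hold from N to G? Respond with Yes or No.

N = [t=196, t=412], G = [t=395, t=457].
Actual relation of N to G: overlaps.
Asked whether 'overlaps' holds → Yes.

Yes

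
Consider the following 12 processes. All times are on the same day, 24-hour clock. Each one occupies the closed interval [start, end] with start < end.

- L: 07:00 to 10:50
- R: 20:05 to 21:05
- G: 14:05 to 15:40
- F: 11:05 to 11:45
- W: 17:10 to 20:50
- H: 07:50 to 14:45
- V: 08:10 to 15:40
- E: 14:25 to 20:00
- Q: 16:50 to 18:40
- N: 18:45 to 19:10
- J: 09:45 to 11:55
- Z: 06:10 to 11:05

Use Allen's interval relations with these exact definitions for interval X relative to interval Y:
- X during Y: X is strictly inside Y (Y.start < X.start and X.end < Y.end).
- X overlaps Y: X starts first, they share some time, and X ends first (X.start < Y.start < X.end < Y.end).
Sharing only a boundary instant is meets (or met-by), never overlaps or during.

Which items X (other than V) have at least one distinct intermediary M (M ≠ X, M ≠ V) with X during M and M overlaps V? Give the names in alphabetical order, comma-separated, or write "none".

Target V = [08:10, 15:40].
Intermediaries M with M overlaps V: H, L, Z.
Via H — items with X during H: F, J.
Via L — items with X during L: none.
Via Z — items with X during Z: L.
Union: F, J, L.

F, J, L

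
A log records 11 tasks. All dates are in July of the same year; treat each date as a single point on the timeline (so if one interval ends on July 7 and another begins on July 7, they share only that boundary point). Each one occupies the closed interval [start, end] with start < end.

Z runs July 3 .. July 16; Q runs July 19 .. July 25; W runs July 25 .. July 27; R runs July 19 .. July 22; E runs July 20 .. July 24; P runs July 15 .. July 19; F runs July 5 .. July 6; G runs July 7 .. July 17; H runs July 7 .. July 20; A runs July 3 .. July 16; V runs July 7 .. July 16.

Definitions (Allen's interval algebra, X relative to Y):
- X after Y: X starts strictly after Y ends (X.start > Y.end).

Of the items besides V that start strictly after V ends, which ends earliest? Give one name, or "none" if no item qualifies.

R

Target V = [July 7, July 16].
A [July 3, July 16] → finished-by → excluded.
E [July 20, July 24] → after → candidate.
F [July 5, July 6] → before → excluded.
G [July 7, July 17] → started-by → excluded.
H [July 7, July 20] → started-by → excluded.
P [July 15, July 19] → overlapped-by → excluded.
Q [July 19, July 25] → after → candidate.
R [July 19, July 22] → after → candidate.
W [July 25, July 27] → after → candidate.
Z [July 3, July 16] → finished-by → excluded.
Among candidates, earliest end is July 22 → R.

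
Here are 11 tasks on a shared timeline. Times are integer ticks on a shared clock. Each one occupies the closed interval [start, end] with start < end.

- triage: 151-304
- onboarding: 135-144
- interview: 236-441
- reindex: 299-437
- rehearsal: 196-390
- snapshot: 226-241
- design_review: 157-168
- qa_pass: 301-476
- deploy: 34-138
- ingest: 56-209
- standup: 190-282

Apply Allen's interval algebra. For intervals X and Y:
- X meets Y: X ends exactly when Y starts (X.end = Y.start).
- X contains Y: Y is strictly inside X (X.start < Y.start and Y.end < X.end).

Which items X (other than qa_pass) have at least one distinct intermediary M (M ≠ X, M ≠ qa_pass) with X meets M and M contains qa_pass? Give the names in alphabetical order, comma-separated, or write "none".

Target qa_pass = [301, 476].
Intermediaries M with M contains qa_pass: none.
Union: none.

none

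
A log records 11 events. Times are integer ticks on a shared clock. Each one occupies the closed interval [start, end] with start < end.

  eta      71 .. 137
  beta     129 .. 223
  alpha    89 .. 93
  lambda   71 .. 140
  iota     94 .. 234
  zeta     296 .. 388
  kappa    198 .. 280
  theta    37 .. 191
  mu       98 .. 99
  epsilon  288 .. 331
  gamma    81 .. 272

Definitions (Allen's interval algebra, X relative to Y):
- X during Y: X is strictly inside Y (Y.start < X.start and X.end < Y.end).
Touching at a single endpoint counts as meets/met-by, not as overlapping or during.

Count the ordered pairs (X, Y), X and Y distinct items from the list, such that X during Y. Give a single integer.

Checking all 110 ordered pairs for relation 'during'; matching pairs in alphabetical order:
(alpha, eta): alpha during eta ✓
(alpha, gamma): alpha during gamma ✓
(alpha, lambda): alpha during lambda ✓
(alpha, theta): alpha during theta ✓
(beta, gamma): beta during gamma ✓
(beta, iota): beta during iota ✓
(eta, theta): eta during theta ✓
(iota, gamma): iota during gamma ✓
(lambda, theta): lambda during theta ✓
(mu, eta): mu during eta ✓
(mu, gamma): mu during gamma ✓
(mu, iota): mu during iota ✓
(mu, lambda): mu during lambda ✓
(mu, theta): mu during theta ✓
Count: 14.

14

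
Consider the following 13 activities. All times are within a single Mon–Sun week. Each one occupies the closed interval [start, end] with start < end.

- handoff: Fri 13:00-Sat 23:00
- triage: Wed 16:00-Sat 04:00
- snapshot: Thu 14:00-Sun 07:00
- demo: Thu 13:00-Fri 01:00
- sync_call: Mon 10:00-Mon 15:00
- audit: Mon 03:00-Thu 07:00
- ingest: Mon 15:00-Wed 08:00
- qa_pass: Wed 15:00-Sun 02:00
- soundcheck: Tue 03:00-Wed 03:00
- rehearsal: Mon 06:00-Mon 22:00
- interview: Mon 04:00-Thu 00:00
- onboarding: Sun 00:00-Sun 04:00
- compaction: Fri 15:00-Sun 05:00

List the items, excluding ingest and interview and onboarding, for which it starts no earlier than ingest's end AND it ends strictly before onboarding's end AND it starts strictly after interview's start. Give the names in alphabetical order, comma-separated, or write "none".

Conditions: its start is no earlier than ingest's end (X.start >= Wed 08:00) AND its end is strictly before onboarding's end (X.end < Sun 04:00) AND its start is strictly after interview's start (X.start > Mon 04:00).
audit: start Mon 03:00 >= Wed 08:00? ✗; end Thu 07:00 < Sun 04:00? ✓; start Mon 03:00 > Mon 04:00? ✗ → no.
compaction: start Fri 15:00 >= Wed 08:00? ✓; end Sun 05:00 < Sun 04:00? ✗; start Fri 15:00 > Mon 04:00? ✓ → no.
demo: start Thu 13:00 >= Wed 08:00? ✓; end Fri 01:00 < Sun 04:00? ✓; start Thu 13:00 > Mon 04:00? ✓ → yes.
handoff: start Fri 13:00 >= Wed 08:00? ✓; end Sat 23:00 < Sun 04:00? ✓; start Fri 13:00 > Mon 04:00? ✓ → yes.
qa_pass: start Wed 15:00 >= Wed 08:00? ✓; end Sun 02:00 < Sun 04:00? ✓; start Wed 15:00 > Mon 04:00? ✓ → yes.
rehearsal: start Mon 06:00 >= Wed 08:00? ✗; end Mon 22:00 < Sun 04:00? ✓; start Mon 06:00 > Mon 04:00? ✓ → no.
snapshot: start Thu 14:00 >= Wed 08:00? ✓; end Sun 07:00 < Sun 04:00? ✗; start Thu 14:00 > Mon 04:00? ✓ → no.
soundcheck: start Tue 03:00 >= Wed 08:00? ✗; end Wed 03:00 < Sun 04:00? ✓; start Tue 03:00 > Mon 04:00? ✓ → no.
sync_call: start Mon 10:00 >= Wed 08:00? ✗; end Mon 15:00 < Sun 04:00? ✓; start Mon 10:00 > Mon 04:00? ✓ → no.
triage: start Wed 16:00 >= Wed 08:00? ✓; end Sat 04:00 < Sun 04:00? ✓; start Wed 16:00 > Mon 04:00? ✓ → yes.
Result: demo, handoff, qa_pass, triage.

demo, handoff, qa_pass, triage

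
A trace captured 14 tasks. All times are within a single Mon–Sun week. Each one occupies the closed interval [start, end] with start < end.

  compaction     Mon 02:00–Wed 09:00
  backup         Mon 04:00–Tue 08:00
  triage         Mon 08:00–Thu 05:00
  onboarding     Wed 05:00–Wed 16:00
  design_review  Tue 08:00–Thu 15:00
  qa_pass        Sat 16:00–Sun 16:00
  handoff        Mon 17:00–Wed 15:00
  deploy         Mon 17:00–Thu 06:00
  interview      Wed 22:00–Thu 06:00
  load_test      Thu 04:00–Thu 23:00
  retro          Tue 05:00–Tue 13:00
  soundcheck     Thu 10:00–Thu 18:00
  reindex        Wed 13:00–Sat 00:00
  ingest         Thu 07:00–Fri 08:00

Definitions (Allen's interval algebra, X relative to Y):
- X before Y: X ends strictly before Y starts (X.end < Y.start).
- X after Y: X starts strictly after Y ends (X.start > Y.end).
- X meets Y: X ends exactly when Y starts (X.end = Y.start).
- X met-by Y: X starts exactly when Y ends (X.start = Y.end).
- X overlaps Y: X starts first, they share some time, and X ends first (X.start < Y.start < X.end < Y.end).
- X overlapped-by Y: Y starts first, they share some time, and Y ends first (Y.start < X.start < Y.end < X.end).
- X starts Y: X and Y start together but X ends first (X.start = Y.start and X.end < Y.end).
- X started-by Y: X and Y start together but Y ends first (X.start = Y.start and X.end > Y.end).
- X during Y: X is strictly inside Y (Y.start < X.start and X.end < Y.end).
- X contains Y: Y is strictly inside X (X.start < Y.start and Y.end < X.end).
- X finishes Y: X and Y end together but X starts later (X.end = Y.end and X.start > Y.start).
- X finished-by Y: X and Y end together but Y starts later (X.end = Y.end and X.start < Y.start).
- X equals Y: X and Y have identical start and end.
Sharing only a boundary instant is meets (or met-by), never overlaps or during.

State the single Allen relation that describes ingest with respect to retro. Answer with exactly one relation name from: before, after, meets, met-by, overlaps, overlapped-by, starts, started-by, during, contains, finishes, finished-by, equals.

ingest = [Thu 07:00, Fri 08:00]; retro = [Tue 05:00, Tue 13:00].
Compare endpoints: ingest.start > retro.start, ingest.start > retro.end, ingest.end > retro.start, ingest.end > retro.end.
That pattern is 'after'.

after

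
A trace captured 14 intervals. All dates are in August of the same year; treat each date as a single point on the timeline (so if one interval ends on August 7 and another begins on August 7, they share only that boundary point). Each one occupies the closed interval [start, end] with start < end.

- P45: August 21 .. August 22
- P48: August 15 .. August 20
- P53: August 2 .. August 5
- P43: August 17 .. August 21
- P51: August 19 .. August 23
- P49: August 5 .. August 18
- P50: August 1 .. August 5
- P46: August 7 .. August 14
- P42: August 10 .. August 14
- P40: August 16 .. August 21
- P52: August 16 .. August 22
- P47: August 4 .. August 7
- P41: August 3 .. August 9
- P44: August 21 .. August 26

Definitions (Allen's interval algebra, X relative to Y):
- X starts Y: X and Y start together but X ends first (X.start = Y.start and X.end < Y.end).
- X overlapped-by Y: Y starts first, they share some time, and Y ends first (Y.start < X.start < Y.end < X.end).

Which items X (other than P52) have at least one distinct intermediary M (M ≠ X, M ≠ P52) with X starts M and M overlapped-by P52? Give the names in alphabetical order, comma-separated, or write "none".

Target P52 = [August 16, August 22].
Intermediaries M with M overlapped-by P52: P44, P51.
Via P44 — items with X starts P44: P45.
Via P51 — items with X starts P51: none.
Union: P45.

P45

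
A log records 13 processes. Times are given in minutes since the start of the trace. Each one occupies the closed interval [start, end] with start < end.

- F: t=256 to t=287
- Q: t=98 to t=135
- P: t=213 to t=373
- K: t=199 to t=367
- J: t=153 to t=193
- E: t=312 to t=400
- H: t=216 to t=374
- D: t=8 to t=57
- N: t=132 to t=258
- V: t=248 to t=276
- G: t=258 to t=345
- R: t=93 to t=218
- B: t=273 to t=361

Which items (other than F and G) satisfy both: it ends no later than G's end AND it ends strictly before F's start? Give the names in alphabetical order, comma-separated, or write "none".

D, J, Q, R

Conditions: its end is no later than G's end (X.end <= t=345) AND its end is strictly before F's start (X.end < t=256).
B: end t=361 <= t=345? ✗; end t=361 < t=256? ✗ → no.
D: end t=57 <= t=345? ✓; end t=57 < t=256? ✓ → yes.
E: end t=400 <= t=345? ✗; end t=400 < t=256? ✗ → no.
H: end t=374 <= t=345? ✗; end t=374 < t=256? ✗ → no.
J: end t=193 <= t=345? ✓; end t=193 < t=256? ✓ → yes.
K: end t=367 <= t=345? ✗; end t=367 < t=256? ✗ → no.
N: end t=258 <= t=345? ✓; end t=258 < t=256? ✗ → no.
P: end t=373 <= t=345? ✗; end t=373 < t=256? ✗ → no.
Q: end t=135 <= t=345? ✓; end t=135 < t=256? ✓ → yes.
R: end t=218 <= t=345? ✓; end t=218 < t=256? ✓ → yes.
V: end t=276 <= t=345? ✓; end t=276 < t=256? ✗ → no.
Result: D, J, Q, R.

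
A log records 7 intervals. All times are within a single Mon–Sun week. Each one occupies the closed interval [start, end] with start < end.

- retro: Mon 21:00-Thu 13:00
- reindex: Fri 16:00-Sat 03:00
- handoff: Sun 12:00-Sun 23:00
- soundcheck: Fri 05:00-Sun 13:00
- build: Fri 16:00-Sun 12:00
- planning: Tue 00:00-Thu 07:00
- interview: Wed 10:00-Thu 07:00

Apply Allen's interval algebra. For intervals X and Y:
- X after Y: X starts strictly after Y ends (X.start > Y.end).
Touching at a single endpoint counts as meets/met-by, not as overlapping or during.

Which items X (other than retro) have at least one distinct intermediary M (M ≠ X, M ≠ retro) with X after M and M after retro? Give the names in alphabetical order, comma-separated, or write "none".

Target retro = [Mon 21:00, Thu 13:00].
Intermediaries M with M after retro: build, handoff, reindex, soundcheck.
Via build — items with X after build: none.
Via handoff — items with X after handoff: none.
Via reindex — items with X after reindex: handoff.
Via soundcheck — items with X after soundcheck: none.
Union: handoff.

handoff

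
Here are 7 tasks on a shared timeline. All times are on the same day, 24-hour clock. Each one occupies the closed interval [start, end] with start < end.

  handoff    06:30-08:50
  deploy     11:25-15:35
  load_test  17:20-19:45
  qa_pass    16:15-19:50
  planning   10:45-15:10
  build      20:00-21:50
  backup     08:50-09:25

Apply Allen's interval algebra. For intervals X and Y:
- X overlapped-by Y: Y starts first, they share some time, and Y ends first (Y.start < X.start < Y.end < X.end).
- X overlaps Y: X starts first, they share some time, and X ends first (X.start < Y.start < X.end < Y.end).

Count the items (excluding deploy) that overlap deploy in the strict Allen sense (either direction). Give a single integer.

Target deploy = [11:25, 15:35].
backup [08:50, 09:25] → before → no.
build [20:00, 21:50] → after → no.
handoff [06:30, 08:50] → before → no.
load_test [17:20, 19:45] → after → no.
planning [10:45, 15:10] → overlaps → counts.
qa_pass [16:15, 19:50] → after → no.
Total: 1.

1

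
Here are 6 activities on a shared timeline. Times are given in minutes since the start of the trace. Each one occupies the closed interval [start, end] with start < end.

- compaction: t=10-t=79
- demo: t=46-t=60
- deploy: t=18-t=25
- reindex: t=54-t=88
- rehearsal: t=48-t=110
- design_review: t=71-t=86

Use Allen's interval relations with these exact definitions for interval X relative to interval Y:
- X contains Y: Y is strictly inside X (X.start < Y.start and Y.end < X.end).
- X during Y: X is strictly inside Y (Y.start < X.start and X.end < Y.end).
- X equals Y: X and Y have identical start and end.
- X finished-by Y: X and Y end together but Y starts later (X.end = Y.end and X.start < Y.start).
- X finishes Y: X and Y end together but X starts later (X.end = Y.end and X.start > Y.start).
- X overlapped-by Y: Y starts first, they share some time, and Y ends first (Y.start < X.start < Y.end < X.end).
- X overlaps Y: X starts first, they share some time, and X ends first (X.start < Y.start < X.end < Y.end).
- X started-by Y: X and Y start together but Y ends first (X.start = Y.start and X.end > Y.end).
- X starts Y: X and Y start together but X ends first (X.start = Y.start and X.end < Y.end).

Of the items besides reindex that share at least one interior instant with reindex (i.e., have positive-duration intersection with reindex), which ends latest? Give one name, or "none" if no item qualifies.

Target reindex = [t=54, t=88].
compaction [t=10, t=79] → overlaps → candidate.
demo [t=46, t=60] → overlaps → candidate.
deploy [t=18, t=25] → before → excluded.
design_review [t=71, t=86] → during → candidate.
rehearsal [t=48, t=110] → contains → candidate.
Among candidates, latest end is t=110 → rehearsal.

rehearsal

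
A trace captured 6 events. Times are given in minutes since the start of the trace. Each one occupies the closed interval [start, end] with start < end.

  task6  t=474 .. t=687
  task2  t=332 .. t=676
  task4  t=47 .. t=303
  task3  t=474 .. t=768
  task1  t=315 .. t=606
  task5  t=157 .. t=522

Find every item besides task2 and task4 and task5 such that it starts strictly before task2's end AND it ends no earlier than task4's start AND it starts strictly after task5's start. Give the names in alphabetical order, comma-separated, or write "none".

Conditions: its start is strictly before task2's end (X.start < t=676) AND its end is no earlier than task4's start (X.end >= t=47) AND its start is strictly after task5's start (X.start > t=157).
task1: start t=315 < t=676? ✓; end t=606 >= t=47? ✓; start t=315 > t=157? ✓ → yes.
task3: start t=474 < t=676? ✓; end t=768 >= t=47? ✓; start t=474 > t=157? ✓ → yes.
task6: start t=474 < t=676? ✓; end t=687 >= t=47? ✓; start t=474 > t=157? ✓ → yes.
Result: task1, task3, task6.

task1, task3, task6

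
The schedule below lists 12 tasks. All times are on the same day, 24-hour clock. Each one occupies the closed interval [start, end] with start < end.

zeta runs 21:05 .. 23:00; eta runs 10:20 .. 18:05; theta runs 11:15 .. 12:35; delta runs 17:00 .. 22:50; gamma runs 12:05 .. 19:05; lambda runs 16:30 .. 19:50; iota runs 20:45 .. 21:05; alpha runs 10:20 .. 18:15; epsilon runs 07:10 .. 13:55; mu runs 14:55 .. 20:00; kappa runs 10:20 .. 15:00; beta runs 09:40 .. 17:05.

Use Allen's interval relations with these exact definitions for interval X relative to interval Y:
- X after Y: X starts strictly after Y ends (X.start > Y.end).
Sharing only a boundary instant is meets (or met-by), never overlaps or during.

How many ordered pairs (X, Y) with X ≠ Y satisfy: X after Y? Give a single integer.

26

Checking all 132 ordered pairs for relation 'after'; matching pairs in alphabetical order:
(delta, epsilon): delta after epsilon ✓
(delta, kappa): delta after kappa ✓
(delta, theta): delta after theta ✓
(iota, alpha): iota after alpha ✓
(iota, beta): iota after beta ✓
(iota, epsilon): iota after epsilon ✓
(iota, eta): iota after eta ✓
(iota, gamma): iota after gamma ✓
(iota, kappa): iota after kappa ✓
(iota, lambda): iota after lambda ✓
(iota, mu): iota after mu ✓
(iota, theta): iota after theta ✓
(lambda, epsilon): lambda after epsilon ✓
(lambda, kappa): lambda after kappa ✓
(lambda, theta): lambda after theta ✓
(mu, epsilon): mu after epsilon ✓
(mu, theta): mu after theta ✓
(zeta, alpha): zeta after alpha ✓
(zeta, beta): zeta after beta ✓
(zeta, epsilon): zeta after epsilon ✓
(zeta, eta): zeta after eta ✓
(zeta, gamma): zeta after gamma ✓
(zeta, kappa): zeta after kappa ✓
(zeta, lambda): zeta after lambda ✓
... plus 2 further pairs not listed.
Count: 26.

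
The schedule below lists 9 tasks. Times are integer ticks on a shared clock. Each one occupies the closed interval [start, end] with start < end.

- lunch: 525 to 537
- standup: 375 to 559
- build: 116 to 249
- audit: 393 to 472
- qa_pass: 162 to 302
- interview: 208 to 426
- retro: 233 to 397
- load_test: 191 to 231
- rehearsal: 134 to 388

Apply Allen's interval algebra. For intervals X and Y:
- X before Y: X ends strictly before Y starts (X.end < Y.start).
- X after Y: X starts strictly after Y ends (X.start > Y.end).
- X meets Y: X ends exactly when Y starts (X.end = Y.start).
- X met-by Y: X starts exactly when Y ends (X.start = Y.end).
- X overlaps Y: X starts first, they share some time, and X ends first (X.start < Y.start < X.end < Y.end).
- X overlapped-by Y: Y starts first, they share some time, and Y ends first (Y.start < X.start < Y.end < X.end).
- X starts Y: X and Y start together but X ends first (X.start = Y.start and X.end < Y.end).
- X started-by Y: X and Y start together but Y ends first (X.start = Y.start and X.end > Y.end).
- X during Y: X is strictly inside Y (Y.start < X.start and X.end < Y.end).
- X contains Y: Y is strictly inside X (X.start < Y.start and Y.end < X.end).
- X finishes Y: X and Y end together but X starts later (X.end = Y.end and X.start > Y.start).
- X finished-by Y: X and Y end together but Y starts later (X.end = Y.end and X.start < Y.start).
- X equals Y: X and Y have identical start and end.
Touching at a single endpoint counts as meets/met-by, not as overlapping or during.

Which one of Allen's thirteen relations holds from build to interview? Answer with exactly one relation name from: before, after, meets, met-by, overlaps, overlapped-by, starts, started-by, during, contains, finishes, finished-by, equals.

overlaps

build = [116, 249]; interview = [208, 426].
Compare endpoints: build.start < interview.start, build.start < interview.end, build.end > interview.start, build.end < interview.end.
That pattern is 'overlaps'.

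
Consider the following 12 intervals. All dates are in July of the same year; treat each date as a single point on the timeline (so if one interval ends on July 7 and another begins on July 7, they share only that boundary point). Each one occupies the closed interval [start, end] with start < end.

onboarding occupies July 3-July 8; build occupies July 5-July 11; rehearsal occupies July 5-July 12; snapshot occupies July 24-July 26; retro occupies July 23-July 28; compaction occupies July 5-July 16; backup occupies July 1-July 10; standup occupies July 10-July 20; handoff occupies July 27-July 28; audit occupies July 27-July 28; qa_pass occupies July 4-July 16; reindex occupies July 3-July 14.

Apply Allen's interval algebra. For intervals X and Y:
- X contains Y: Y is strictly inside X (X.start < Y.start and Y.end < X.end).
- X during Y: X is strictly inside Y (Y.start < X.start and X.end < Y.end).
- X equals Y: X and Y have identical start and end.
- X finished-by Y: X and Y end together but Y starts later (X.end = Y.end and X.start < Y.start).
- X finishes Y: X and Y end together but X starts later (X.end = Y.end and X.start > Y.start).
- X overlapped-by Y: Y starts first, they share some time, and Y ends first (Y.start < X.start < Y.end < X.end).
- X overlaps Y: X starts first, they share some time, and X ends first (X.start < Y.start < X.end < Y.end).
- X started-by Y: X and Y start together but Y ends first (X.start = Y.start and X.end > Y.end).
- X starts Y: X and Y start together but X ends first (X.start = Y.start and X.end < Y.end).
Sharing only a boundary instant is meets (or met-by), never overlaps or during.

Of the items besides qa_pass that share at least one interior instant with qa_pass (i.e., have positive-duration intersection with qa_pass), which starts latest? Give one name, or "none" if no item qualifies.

standup

Target qa_pass = [July 4, July 16].
audit [July 27, July 28] → after → excluded.
backup [July 1, July 10] → overlaps → candidate.
build [July 5, July 11] → during → candidate.
compaction [July 5, July 16] → finishes → candidate.
handoff [July 27, July 28] → after → excluded.
onboarding [July 3, July 8] → overlaps → candidate.
rehearsal [July 5, July 12] → during → candidate.
reindex [July 3, July 14] → overlaps → candidate.
retro [July 23, July 28] → after → excluded.
snapshot [July 24, July 26] → after → excluded.
standup [July 10, July 20] → overlapped-by → candidate.
Among candidates, latest start is July 10 → standup.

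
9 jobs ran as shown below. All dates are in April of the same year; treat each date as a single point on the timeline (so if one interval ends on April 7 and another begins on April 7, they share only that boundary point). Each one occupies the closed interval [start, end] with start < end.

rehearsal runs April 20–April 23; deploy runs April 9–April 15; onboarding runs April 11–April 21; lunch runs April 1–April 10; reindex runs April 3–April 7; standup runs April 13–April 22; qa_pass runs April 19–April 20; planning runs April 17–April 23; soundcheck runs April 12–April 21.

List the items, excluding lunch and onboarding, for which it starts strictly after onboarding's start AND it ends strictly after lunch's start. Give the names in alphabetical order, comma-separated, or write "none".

planning, qa_pass, rehearsal, soundcheck, standup

Conditions: its start is strictly after onboarding's start (X.start > April 11) AND its end is strictly after lunch's start (X.end > April 1).
deploy: start April 9 > April 11? ✗; end April 15 > April 1? ✓ → no.
planning: start April 17 > April 11? ✓; end April 23 > April 1? ✓ → yes.
qa_pass: start April 19 > April 11? ✓; end April 20 > April 1? ✓ → yes.
rehearsal: start April 20 > April 11? ✓; end April 23 > April 1? ✓ → yes.
reindex: start April 3 > April 11? ✗; end April 7 > April 1? ✓ → no.
soundcheck: start April 12 > April 11? ✓; end April 21 > April 1? ✓ → yes.
standup: start April 13 > April 11? ✓; end April 22 > April 1? ✓ → yes.
Result: planning, qa_pass, rehearsal, soundcheck, standup.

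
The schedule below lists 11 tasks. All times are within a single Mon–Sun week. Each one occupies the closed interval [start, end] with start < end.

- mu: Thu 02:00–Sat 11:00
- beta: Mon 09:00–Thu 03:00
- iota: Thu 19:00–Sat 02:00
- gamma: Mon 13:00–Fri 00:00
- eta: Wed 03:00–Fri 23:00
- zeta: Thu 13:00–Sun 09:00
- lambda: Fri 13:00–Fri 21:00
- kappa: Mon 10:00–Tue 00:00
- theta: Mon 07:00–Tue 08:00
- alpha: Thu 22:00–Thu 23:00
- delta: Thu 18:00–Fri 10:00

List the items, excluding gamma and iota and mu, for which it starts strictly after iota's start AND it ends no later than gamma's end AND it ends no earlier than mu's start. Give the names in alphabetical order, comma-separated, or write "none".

Conditions: its start is strictly after iota's start (X.start > Thu 19:00) AND its end is no later than gamma's end (X.end <= Fri 00:00) AND its end is no earlier than mu's start (X.end >= Thu 02:00).
alpha: start Thu 22:00 > Thu 19:00? ✓; end Thu 23:00 <= Fri 00:00? ✓; end Thu 23:00 >= Thu 02:00? ✓ → yes.
beta: start Mon 09:00 > Thu 19:00? ✗; end Thu 03:00 <= Fri 00:00? ✓; end Thu 03:00 >= Thu 02:00? ✓ → no.
delta: start Thu 18:00 > Thu 19:00? ✗; end Fri 10:00 <= Fri 00:00? ✗; end Fri 10:00 >= Thu 02:00? ✓ → no.
eta: start Wed 03:00 > Thu 19:00? ✗; end Fri 23:00 <= Fri 00:00? ✗; end Fri 23:00 >= Thu 02:00? ✓ → no.
kappa: start Mon 10:00 > Thu 19:00? ✗; end Tue 00:00 <= Fri 00:00? ✓; end Tue 00:00 >= Thu 02:00? ✗ → no.
lambda: start Fri 13:00 > Thu 19:00? ✓; end Fri 21:00 <= Fri 00:00? ✗; end Fri 21:00 >= Thu 02:00? ✓ → no.
theta: start Mon 07:00 > Thu 19:00? ✗; end Tue 08:00 <= Fri 00:00? ✓; end Tue 08:00 >= Thu 02:00? ✗ → no.
zeta: start Thu 13:00 > Thu 19:00? ✗; end Sun 09:00 <= Fri 00:00? ✗; end Sun 09:00 >= Thu 02:00? ✓ → no.
Result: alpha.

alpha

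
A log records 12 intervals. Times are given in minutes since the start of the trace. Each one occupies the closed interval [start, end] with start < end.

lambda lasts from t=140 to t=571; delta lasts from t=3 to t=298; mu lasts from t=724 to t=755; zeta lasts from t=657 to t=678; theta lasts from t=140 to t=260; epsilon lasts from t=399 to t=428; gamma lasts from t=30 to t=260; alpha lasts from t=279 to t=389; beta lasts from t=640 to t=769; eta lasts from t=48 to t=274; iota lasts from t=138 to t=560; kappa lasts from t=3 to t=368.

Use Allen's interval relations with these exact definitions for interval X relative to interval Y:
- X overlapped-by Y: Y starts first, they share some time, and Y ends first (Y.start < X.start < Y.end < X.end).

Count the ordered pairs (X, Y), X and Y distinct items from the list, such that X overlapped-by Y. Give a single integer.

Checking all 132 ordered pairs for relation 'overlapped-by'; matching pairs in alphabetical order:
(alpha, delta): alpha overlapped-by delta ✓
(alpha, kappa): alpha overlapped-by kappa ✓
(eta, gamma): eta overlapped-by gamma ✓
(iota, delta): iota overlapped-by delta ✓
(iota, eta): iota overlapped-by eta ✓
(iota, gamma): iota overlapped-by gamma ✓
(iota, kappa): iota overlapped-by kappa ✓
(lambda, delta): lambda overlapped-by delta ✓
(lambda, eta): lambda overlapped-by eta ✓
(lambda, gamma): lambda overlapped-by gamma ✓
(lambda, iota): lambda overlapped-by iota ✓
(lambda, kappa): lambda overlapped-by kappa ✓
Count: 12.

12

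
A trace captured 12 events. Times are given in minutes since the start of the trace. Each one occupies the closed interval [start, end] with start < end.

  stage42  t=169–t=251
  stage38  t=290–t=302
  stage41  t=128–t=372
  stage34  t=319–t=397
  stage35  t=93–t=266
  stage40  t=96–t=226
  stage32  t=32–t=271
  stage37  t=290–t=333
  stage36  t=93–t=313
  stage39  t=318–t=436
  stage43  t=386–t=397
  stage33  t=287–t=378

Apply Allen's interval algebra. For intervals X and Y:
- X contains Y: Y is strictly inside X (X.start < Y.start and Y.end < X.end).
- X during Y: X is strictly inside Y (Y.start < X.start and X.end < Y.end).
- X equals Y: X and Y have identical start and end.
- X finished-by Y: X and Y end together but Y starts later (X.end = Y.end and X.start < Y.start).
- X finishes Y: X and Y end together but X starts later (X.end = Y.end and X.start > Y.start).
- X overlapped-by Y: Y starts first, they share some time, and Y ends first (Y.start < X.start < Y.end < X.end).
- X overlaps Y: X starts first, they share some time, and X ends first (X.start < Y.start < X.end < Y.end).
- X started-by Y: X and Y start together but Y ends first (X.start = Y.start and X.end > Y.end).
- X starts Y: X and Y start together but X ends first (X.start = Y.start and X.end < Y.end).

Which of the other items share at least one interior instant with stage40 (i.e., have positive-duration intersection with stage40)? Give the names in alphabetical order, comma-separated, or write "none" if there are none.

Target stage40 = [t=96, t=226].
stage32 [t=32, t=271] → contains → yes.
stage33 [t=287, t=378] → after → no.
stage34 [t=319, t=397] → after → no.
stage35 [t=93, t=266] → contains → yes.
stage36 [t=93, t=313] → contains → yes.
stage37 [t=290, t=333] → after → no.
stage38 [t=290, t=302] → after → no.
stage39 [t=318, t=436] → after → no.
stage41 [t=128, t=372] → overlapped-by → yes.
stage42 [t=169, t=251] → overlapped-by → yes.
stage43 [t=386, t=397] → after → no.
Result: stage32, stage35, stage36, stage41, stage42.

stage32, stage35, stage36, stage41, stage42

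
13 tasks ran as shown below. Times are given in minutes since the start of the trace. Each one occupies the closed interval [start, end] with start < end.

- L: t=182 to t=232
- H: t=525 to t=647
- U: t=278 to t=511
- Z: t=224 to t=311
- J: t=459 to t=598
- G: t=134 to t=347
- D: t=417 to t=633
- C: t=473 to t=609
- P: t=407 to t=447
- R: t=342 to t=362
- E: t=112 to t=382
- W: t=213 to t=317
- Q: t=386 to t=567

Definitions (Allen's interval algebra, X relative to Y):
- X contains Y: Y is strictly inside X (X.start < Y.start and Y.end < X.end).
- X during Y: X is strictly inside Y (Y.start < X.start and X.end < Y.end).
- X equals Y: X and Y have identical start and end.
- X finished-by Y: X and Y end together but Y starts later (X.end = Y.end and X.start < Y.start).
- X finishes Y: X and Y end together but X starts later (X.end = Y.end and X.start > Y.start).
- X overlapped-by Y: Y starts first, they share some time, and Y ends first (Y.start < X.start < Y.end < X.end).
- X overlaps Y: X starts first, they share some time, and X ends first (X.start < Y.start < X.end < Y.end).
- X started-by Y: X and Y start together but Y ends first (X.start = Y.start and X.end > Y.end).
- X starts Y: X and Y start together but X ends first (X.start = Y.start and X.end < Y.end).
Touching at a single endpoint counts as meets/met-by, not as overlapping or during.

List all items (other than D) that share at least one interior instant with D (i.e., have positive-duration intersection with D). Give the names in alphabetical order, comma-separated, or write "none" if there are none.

C, H, J, P, Q, U

Target D = [t=417, t=633].
C [t=473, t=609] → during → yes.
E [t=112, t=382] → before → no.
G [t=134, t=347] → before → no.
H [t=525, t=647] → overlapped-by → yes.
J [t=459, t=598] → during → yes.
L [t=182, t=232] → before → no.
P [t=407, t=447] → overlaps → yes.
Q [t=386, t=567] → overlaps → yes.
R [t=342, t=362] → before → no.
U [t=278, t=511] → overlaps → yes.
W [t=213, t=317] → before → no.
Z [t=224, t=311] → before → no.
Result: C, H, J, P, Q, U.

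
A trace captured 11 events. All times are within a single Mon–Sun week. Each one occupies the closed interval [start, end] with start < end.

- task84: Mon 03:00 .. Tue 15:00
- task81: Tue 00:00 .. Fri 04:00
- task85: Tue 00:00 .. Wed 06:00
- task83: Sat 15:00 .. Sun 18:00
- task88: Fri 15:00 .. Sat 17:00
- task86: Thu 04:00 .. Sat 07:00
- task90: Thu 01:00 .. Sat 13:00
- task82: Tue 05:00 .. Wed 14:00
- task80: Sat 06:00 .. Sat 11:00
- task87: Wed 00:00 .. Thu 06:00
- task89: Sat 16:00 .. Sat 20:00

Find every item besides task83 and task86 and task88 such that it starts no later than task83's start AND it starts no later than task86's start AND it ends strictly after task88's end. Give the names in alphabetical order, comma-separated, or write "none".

Conditions: its start is no later than task83's start (X.start <= Sat 15:00) AND its start is no later than task86's start (X.start <= Thu 04:00) AND its end is strictly after task88's end (X.end > Sat 17:00).
task80: start Sat 06:00 <= Sat 15:00? ✓; start Sat 06:00 <= Thu 04:00? ✗; end Sat 11:00 > Sat 17:00? ✗ → no.
task81: start Tue 00:00 <= Sat 15:00? ✓; start Tue 00:00 <= Thu 04:00? ✓; end Fri 04:00 > Sat 17:00? ✗ → no.
task82: start Tue 05:00 <= Sat 15:00? ✓; start Tue 05:00 <= Thu 04:00? ✓; end Wed 14:00 > Sat 17:00? ✗ → no.
task84: start Mon 03:00 <= Sat 15:00? ✓; start Mon 03:00 <= Thu 04:00? ✓; end Tue 15:00 > Sat 17:00? ✗ → no.
task85: start Tue 00:00 <= Sat 15:00? ✓; start Tue 00:00 <= Thu 04:00? ✓; end Wed 06:00 > Sat 17:00? ✗ → no.
task87: start Wed 00:00 <= Sat 15:00? ✓; start Wed 00:00 <= Thu 04:00? ✓; end Thu 06:00 > Sat 17:00? ✗ → no.
task89: start Sat 16:00 <= Sat 15:00? ✗; start Sat 16:00 <= Thu 04:00? ✗; end Sat 20:00 > Sat 17:00? ✓ → no.
task90: start Thu 01:00 <= Sat 15:00? ✓; start Thu 01:00 <= Thu 04:00? ✓; end Sat 13:00 > Sat 17:00? ✗ → no.
Result: none.

none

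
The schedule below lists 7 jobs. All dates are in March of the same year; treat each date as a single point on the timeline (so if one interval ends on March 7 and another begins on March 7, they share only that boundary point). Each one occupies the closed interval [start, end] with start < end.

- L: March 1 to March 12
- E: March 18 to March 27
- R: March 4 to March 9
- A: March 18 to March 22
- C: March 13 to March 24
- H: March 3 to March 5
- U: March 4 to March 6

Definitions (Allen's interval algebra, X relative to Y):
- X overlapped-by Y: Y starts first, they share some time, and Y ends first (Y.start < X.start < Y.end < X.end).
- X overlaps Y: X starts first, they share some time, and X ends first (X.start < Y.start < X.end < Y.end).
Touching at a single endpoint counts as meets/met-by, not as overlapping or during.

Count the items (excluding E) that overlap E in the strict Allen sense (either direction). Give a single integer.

1

Target E = [March 18, March 27].
A [March 18, March 22] → starts → no.
C [March 13, March 24] → overlaps → counts.
H [March 3, March 5] → before → no.
L [March 1, March 12] → before → no.
R [March 4, March 9] → before → no.
U [March 4, March 6] → before → no.
Total: 1.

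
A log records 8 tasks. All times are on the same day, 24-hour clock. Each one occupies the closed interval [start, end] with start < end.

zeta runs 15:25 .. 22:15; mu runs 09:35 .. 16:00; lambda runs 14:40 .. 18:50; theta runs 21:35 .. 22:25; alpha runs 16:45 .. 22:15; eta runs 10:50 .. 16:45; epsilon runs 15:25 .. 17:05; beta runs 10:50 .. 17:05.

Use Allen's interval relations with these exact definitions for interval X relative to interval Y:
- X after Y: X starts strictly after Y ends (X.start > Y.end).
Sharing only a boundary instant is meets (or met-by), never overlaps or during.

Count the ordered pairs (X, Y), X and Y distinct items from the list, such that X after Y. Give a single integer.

6

Checking all 56 ordered pairs for relation 'after'; matching pairs in alphabetical order:
(alpha, mu): alpha after mu ✓
(theta, beta): theta after beta ✓
(theta, epsilon): theta after epsilon ✓
(theta, eta): theta after eta ✓
(theta, lambda): theta after lambda ✓
(theta, mu): theta after mu ✓
Count: 6.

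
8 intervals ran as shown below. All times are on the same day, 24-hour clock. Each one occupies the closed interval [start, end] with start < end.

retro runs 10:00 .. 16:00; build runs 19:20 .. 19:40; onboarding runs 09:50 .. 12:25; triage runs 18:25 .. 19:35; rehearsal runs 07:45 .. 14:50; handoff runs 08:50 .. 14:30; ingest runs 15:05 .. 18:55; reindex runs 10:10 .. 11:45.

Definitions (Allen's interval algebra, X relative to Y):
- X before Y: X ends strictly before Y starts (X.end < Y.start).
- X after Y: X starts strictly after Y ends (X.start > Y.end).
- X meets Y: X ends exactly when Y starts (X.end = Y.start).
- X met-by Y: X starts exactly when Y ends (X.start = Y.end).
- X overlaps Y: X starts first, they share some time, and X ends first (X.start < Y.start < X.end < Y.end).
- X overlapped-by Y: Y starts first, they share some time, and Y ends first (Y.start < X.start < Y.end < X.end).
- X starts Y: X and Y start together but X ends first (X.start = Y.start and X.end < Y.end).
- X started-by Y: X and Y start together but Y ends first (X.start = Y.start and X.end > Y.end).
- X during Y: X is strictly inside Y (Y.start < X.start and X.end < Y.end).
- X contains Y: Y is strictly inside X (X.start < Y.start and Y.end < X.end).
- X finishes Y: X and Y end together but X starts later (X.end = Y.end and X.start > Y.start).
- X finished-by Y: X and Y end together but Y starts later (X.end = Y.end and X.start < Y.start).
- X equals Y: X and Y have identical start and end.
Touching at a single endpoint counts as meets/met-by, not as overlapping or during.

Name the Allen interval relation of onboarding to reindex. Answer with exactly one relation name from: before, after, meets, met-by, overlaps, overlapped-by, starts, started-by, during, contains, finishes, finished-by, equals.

onboarding = [09:50, 12:25]; reindex = [10:10, 11:45].
Compare endpoints: onboarding.start < reindex.start, onboarding.start < reindex.end, onboarding.end > reindex.start, onboarding.end > reindex.end.
That pattern is 'contains'.

contains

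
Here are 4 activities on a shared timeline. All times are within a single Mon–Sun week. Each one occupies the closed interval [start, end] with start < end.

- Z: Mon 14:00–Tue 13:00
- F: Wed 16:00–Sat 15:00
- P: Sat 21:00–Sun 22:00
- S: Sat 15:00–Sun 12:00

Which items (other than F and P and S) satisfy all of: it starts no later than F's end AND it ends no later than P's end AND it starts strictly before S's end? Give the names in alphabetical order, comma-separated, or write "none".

Z

Conditions: its start is no later than F's end (X.start <= Sat 15:00) AND its end is no later than P's end (X.end <= Sun 22:00) AND its start is strictly before S's end (X.start < Sun 12:00).
Z: start Mon 14:00 <= Sat 15:00? ✓; end Tue 13:00 <= Sun 22:00? ✓; start Mon 14:00 < Sun 12:00? ✓ → yes.
Result: Z.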